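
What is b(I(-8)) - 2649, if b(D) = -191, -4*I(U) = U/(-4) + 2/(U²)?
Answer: -2840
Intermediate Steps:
I(U) = -1/(2*U²) + U/16 (I(U) = -(U/(-4) + 2/(U²))/4 = -(U*(-¼) + 2/U²)/4 = -(-U/4 + 2/U²)/4 = -(2/U² - U/4)/4 = -1/(2*U²) + U/16)
b(I(-8)) - 2649 = -191 - 2649 = -2840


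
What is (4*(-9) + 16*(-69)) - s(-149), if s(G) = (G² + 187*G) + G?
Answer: 4671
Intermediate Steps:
s(G) = G² + 188*G
(4*(-9) + 16*(-69)) - s(-149) = (4*(-9) + 16*(-69)) - (-149)*(188 - 149) = (-36 - 1104) - (-149)*39 = -1140 - 1*(-5811) = -1140 + 5811 = 4671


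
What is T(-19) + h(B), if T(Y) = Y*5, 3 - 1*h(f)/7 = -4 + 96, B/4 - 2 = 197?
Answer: -718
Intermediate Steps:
B = 796 (B = 8 + 4*197 = 8 + 788 = 796)
h(f) = -623 (h(f) = 21 - 7*(-4 + 96) = 21 - 7*92 = 21 - 644 = -623)
T(Y) = 5*Y
T(-19) + h(B) = 5*(-19) - 623 = -95 - 623 = -718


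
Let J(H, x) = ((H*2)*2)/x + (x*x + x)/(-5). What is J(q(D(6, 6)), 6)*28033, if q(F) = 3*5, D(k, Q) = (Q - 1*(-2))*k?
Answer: 224264/5 ≈ 44853.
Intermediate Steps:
D(k, Q) = k*(2 + Q) (D(k, Q) = (Q + 2)*k = (2 + Q)*k = k*(2 + Q))
q(F) = 15
J(H, x) = -x/5 - x²/5 + 4*H/x (J(H, x) = ((2*H)*2)/x + (x² + x)*(-⅕) = (4*H)/x + (x + x²)*(-⅕) = 4*H/x + (-x/5 - x²/5) = -x/5 - x²/5 + 4*H/x)
J(q(D(6, 6)), 6)*28033 = ((⅕)*(-1*6² - 1*6³ + 20*15)/6)*28033 = ((⅕)*(⅙)*(-1*36 - 1*216 + 300))*28033 = ((⅕)*(⅙)*(-36 - 216 + 300))*28033 = ((⅕)*(⅙)*48)*28033 = (8/5)*28033 = 224264/5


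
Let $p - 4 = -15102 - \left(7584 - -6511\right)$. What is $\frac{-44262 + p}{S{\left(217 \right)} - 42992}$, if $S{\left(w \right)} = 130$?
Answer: $\frac{73455}{42862} \approx 1.7138$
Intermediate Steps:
$p = -29193$ ($p = 4 - \left(22686 + 6511\right) = 4 - 29197 = -29193$)
$\frac{-44262 + p}{S{\left(217 \right)} - 42992} = \frac{-44262 - 29193}{130 - 42992} = - \frac{73455}{-42862} = \left(-73455\right) \left(- \frac{1}{42862}\right) = \frac{73455}{42862}$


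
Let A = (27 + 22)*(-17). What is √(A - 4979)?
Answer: 2*I*√1453 ≈ 76.236*I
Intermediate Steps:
A = -833 (A = 49*(-17) = -833)
√(A - 4979) = √(-833 - 4979) = √(-5812) = 2*I*√1453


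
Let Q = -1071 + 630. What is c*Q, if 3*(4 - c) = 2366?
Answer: 346038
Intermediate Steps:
c = -2354/3 (c = 4 - 1/3*2366 = 4 - 2366/3 = -2354/3 ≈ -784.67)
Q = -441
c*Q = -2354/3*(-441) = 346038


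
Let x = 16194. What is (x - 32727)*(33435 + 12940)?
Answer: -766717875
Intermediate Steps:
(x - 32727)*(33435 + 12940) = (16194 - 32727)*(33435 + 12940) = -16533*46375 = -766717875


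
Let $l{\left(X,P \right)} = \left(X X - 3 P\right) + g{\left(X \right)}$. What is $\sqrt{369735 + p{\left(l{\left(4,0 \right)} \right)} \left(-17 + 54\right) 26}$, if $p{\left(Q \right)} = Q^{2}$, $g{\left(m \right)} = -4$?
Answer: $\sqrt{508263} \approx 712.93$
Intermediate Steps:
$l{\left(X,P \right)} = -4 + X^{2} - 3 P$ ($l{\left(X,P \right)} = \left(X X - 3 P\right) - 4 = \left(X^{2} - 3 P\right) - 4 = -4 + X^{2} - 3 P$)
$\sqrt{369735 + p{\left(l{\left(4,0 \right)} \right)} \left(-17 + 54\right) 26} = \sqrt{369735 + \left(-4 + 4^{2} - 0\right)^{2} \left(-17 + 54\right) 26} = \sqrt{369735 + \left(-4 + 16 + 0\right)^{2} \cdot 37 \cdot 26} = \sqrt{369735 + 12^{2} \cdot 962} = \sqrt{369735 + 144 \cdot 962} = \sqrt{369735 + 138528} = \sqrt{508263}$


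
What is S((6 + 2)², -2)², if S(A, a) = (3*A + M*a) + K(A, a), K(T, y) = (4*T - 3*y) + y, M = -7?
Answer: 217156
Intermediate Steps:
K(T, y) = -2*y + 4*T (K(T, y) = (-3*y + 4*T) + y = -2*y + 4*T)
S(A, a) = -9*a + 7*A (S(A, a) = (3*A - 7*a) + (-2*a + 4*A) = (-7*a + 3*A) + (-2*a + 4*A) = -9*a + 7*A)
S((6 + 2)², -2)² = (-9*(-2) + 7*(6 + 2)²)² = (18 + 7*8²)² = (18 + 7*64)² = (18 + 448)² = 466² = 217156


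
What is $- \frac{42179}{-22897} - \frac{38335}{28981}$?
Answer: $\frac{344633104}{663577957} \approx 0.51936$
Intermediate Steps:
$- \frac{42179}{-22897} - \frac{38335}{28981} = \left(-42179\right) \left(- \frac{1}{22897}\right) - \frac{38335}{28981} = \frac{42179}{22897} - \frac{38335}{28981} = \frac{344633104}{663577957}$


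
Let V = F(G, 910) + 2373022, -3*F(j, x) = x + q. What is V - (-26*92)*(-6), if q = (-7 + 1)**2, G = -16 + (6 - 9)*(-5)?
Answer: 7075064/3 ≈ 2.3584e+6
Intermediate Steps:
G = -1 (G = -16 - 3*(-5) = -16 + 15 = -1)
q = 36 (q = (-6)**2 = 36)
F(j, x) = -12 - x/3 (F(j, x) = -(x + 36)/3 = -(36 + x)/3 = -12 - x/3)
V = 7118120/3 (V = (-12 - 1/3*910) + 2373022 = (-12 - 910/3) + 2373022 = -946/3 + 2373022 = 7118120/3 ≈ 2.3727e+6)
V - (-26*92)*(-6) = 7118120/3 - (-26*92)*(-6) = 7118120/3 - (-2392)*(-6) = 7118120/3 - 1*14352 = 7118120/3 - 14352 = 7075064/3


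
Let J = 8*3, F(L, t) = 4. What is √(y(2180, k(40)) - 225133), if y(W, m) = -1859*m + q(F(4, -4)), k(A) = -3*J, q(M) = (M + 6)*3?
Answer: I*√91255 ≈ 302.08*I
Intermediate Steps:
J = 24
q(M) = 18 + 3*M (q(M) = (6 + M)*3 = 18 + 3*M)
k(A) = -72 (k(A) = -3*24 = -72)
y(W, m) = 30 - 1859*m (y(W, m) = -1859*m + (18 + 3*4) = -1859*m + (18 + 12) = -1859*m + 30 = 30 - 1859*m)
√(y(2180, k(40)) - 225133) = √((30 - 1859*(-72)) - 225133) = √((30 + 133848) - 225133) = √(133878 - 225133) = √(-91255) = I*√91255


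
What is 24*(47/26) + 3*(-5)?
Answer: 369/13 ≈ 28.385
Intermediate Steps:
24*(47/26) + 3*(-5) = 24*(47*(1/26)) - 15 = 24*(47/26) - 15 = 564/13 - 15 = 369/13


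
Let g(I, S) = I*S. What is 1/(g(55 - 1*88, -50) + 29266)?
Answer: 1/30916 ≈ 3.2346e-5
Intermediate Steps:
1/(g(55 - 1*88, -50) + 29266) = 1/((55 - 1*88)*(-50) + 29266) = 1/((55 - 88)*(-50) + 29266) = 1/(-33*(-50) + 29266) = 1/(1650 + 29266) = 1/30916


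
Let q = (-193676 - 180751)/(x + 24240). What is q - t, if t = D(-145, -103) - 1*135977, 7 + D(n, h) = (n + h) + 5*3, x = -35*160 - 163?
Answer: 279611898/2053 ≈ 1.3620e+5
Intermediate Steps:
x = -5763 (x = -5600 - 163 = -5763)
q = -41603/2053 (q = (-193676 - 180751)/(-5763 + 24240) = -374427/18477 = -374427*1/18477 = -41603/2053 ≈ -20.264)
D(n, h) = 8 + h + n (D(n, h) = -7 + ((n + h) + 5*3) = -7 + ((h + n) + 15) = -7 + (15 + h + n) = 8 + h + n)
t = -136217 (t = (8 - 103 - 145) - 1*135977 = -240 - 135977 = -136217)
q - t = -41603/2053 - 1*(-136217) = -41603/2053 + 136217 = 279611898/2053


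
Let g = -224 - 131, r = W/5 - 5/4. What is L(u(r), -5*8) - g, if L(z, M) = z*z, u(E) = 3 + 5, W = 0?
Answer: 419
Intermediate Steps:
r = -5/4 (r = 0/5 - 5/4 = 0*(⅕) - 5*¼ = 0 - 5/4 = -5/4 ≈ -1.2500)
u(E) = 8
L(z, M) = z²
g = -355
L(u(r), -5*8) - g = 8² - 1*(-355) = 64 + 355 = 419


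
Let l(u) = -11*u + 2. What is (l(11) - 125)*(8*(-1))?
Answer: 1952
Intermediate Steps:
l(u) = 2 - 11*u
(l(11) - 125)*(8*(-1)) = ((2 - 11*11) - 125)*(8*(-1)) = ((2 - 121) - 125)*(-8) = (-119 - 125)*(-8) = -244*(-8) = 1952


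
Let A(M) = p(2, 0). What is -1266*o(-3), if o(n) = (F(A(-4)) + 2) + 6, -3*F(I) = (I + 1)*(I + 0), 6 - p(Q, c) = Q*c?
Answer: 7596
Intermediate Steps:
p(Q, c) = 6 - Q*c
A(M) = 6 (A(M) = 6 - 1*2*0 = 6 + 0 = 6)
F(I) = -I*(1 + I)/3 (F(I) = -(I + 1)*(I + 0)/3 = -(1 + I)*I/3 = -I*(1 + I)/3)
o(n) = -6 (o(n) = (-⅓*6*(1 + 6) + 2) + 6 = (-⅓*6*7 + 2) + 6 = (-14 + 2) + 6 = -12 + 6 = -6)
-1266*o(-3) = -1266*(-6) = 7596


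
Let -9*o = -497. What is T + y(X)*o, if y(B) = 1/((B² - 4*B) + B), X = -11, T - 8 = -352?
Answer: -68041/198 ≈ -343.64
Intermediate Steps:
T = -344 (T = 8 - 352 = -344)
y(B) = 1/(B² - 3*B)
o = 497/9 (o = -⅑*(-497) = 497/9 ≈ 55.222)
T + y(X)*o = -344 + (1/((-11)*(-3 - 11)))*(497/9) = -344 - 1/11/(-14)*(497/9) = -344 - 1/11*(-1/14)*(497/9) = -344 + (1/154)*(497/9) = -344 + 71/198 = -68041/198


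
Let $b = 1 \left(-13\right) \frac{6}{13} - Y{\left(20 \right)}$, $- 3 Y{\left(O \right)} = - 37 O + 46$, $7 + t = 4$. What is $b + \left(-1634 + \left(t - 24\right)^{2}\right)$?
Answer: $- \frac{3427}{3} \approx -1142.3$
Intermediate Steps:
$t = -3$ ($t = -7 + 4 = -3$)
$Y{\left(O \right)} = - \frac{46}{3} + \frac{37 O}{3}$ ($Y{\left(O \right)} = - \frac{- 37 O + 46}{3} = - \frac{46 - 37 O}{3} = - \frac{46}{3} + \frac{37 O}{3}$)
$b = - \frac{712}{3}$ ($b = 1 \left(-13\right) \frac{6}{13} - \left(- \frac{46}{3} + \frac{37}{3} \cdot 20\right) = - 13 \cdot 6 \cdot \frac{1}{13} - \left(- \frac{46}{3} + \frac{740}{3}\right) = \left(-13\right) \frac{6}{13} - \frac{694}{3} = -6 - \frac{694}{3} = - \frac{712}{3} \approx -237.33$)
$b + \left(-1634 + \left(t - 24\right)^{2}\right) = - \frac{712}{3} - \left(1634 - \left(-3 - 24\right)^{2}\right) = - \frac{712}{3} - \left(1634 - \left(-27\right)^{2}\right) = - \frac{712}{3} + \left(-1634 + 729\right) = - \frac{712}{3} - 905 = - \frac{3427}{3}$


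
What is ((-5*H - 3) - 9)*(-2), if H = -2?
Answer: 4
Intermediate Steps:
((-5*H - 3) - 9)*(-2) = ((-5*(-2) - 3) - 9)*(-2) = ((10 - 3) - 9)*(-2) = (7 - 9)*(-2) = -2*(-2) = 4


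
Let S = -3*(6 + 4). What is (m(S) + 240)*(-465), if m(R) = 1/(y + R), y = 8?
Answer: -2454735/22 ≈ -1.1158e+5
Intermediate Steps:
S = -30 (S = -3*10 = -30)
m(R) = 1/(8 + R)
(m(S) + 240)*(-465) = (1/(8 - 30) + 240)*(-465) = (1/(-22) + 240)*(-465) = (-1/22 + 240)*(-465) = (5279/22)*(-465) = -2454735/22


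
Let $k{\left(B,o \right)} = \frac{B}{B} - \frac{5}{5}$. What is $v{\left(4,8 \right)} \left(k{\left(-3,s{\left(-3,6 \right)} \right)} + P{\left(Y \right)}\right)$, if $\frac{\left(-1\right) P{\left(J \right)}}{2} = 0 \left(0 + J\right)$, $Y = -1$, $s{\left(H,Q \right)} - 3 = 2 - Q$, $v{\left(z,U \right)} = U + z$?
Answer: $0$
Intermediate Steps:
$s{\left(H,Q \right)} = 5 - Q$ ($s{\left(H,Q \right)} = 3 - \left(-2 + Q\right) = 5 - Q$)
$k{\left(B,o \right)} = 0$ ($k{\left(B,o \right)} = 1 - 1 = 0$)
$P{\left(J \right)} = 0$ ($P{\left(J \right)} = - 2 \cdot 0 \left(0 + J\right) = - 2 \cdot 0 J = \left(-2\right) 0 = 0$)
$v{\left(4,8 \right)} \left(k{\left(-3,s{\left(-3,6 \right)} \right)} + P{\left(Y \right)}\right) = \left(8 + 4\right) \left(0 + 0\right) = 12 \cdot 0 = 0$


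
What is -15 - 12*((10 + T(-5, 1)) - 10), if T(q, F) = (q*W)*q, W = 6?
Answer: -1815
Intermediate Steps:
T(q, F) = 6*q² (T(q, F) = (q*6)*q = (6*q)*q = 6*q²)
-15 - 12*((10 + T(-5, 1)) - 10) = -15 - 12*((10 + 6*(-5)²) - 10) = -15 - 12*((10 + 6*25) - 10) = -15 - 12*((10 + 150) - 10) = -15 - 12*(160 - 10) = -15 - 12*150 = -15 - 1800 = -1815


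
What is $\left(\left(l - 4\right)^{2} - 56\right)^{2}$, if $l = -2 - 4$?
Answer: $1936$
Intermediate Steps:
$l = -6$ ($l = -2 - 4 = -6$)
$\left(\left(l - 4\right)^{2} - 56\right)^{2} = \left(\left(-6 - 4\right)^{2} - 56\right)^{2} = \left(\left(-10\right)^{2} - 56\right)^{2} = \left(100 - 56\right)^{2} = 44^{2} = 1936$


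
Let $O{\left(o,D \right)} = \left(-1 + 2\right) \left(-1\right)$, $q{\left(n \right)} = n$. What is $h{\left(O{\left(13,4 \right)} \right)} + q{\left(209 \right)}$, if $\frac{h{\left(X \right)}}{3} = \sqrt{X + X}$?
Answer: $209 + 3 i \sqrt{2} \approx 209.0 + 4.2426 i$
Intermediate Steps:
$O{\left(o,D \right)} = -1$ ($O{\left(o,D \right)} = 1 \left(-1\right) = -1$)
$h{\left(X \right)} = 3 \sqrt{2} \sqrt{X}$ ($h{\left(X \right)} = 3 \sqrt{X + X} = 3 \sqrt{2 X} = 3 \sqrt{2} \sqrt{X}$)
$h{\left(O{\left(13,4 \right)} \right)} + q{\left(209 \right)} = 3 \sqrt{2} \sqrt{-1} + 209 = 3 \sqrt{2} i + 209 = 3 i \sqrt{2} + 209 = 209 + 3 i \sqrt{2}$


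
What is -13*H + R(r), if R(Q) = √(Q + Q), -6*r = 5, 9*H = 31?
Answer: -403/9 + I*√15/3 ≈ -44.778 + 1.291*I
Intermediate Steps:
H = 31/9 (H = (⅑)*31 = 31/9 ≈ 3.4444)
r = -⅚ (r = -⅙*5 = -⅚ ≈ -0.83333)
R(Q) = √2*√Q (R(Q) = √(2*Q) = √2*√Q)
-13*H + R(r) = -13*31/9 + √2*√(-⅚) = -403/9 + √2*(I*√30/6) = -403/9 + I*√15/3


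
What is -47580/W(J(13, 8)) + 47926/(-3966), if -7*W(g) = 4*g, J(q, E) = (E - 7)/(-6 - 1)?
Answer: -1155825428/1983 ≈ -5.8287e+5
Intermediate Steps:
J(q, E) = 1 - E/7 (J(q, E) = (-7 + E)/(-7) = (-7 + E)*(-⅐) = 1 - E/7)
W(g) = -4*g/7
-47580/W(J(13, 8)) + 47926/(-3966) = -47580*(-7/(4*(1 - ⅐*8))) + 47926/(-3966) = -47580*(-7/(4*(1 - 8/7))) + 47926*(-1/3966) = -47580/((-4/7*(-⅐))) - 23963/1983 = -47580/4/49 - 23963/1983 = -47580*49/4 - 23963/1983 = -582855 - 23963/1983 = -1155825428/1983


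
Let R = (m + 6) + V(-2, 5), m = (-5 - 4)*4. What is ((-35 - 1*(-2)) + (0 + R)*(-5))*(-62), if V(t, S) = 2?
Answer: -6634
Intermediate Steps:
m = -36 (m = -9*4 = -36)
R = -28 (R = (-36 + 6) + 2 = -30 + 2 = -28)
((-35 - 1*(-2)) + (0 + R)*(-5))*(-62) = ((-35 - 1*(-2)) + (0 - 28)*(-5))*(-62) = ((-35 + 2) - 28*(-5))*(-62) = (-33 + 140)*(-62) = 107*(-62) = -6634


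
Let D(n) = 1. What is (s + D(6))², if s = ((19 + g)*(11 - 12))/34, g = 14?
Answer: 1/1156 ≈ 0.00086505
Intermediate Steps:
s = -33/34 (s = ((19 + 14)*(11 - 12))/34 = (33*(-1))*(1/34) = -33*1/34 = -33/34 ≈ -0.97059)
(s + D(6))² = (-33/34 + 1)² = (1/34)² = 1/1156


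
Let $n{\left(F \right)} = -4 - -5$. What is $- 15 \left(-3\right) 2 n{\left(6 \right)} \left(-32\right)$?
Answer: $-2880$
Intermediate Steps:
$n{\left(F \right)} = 1$ ($n{\left(F \right)} = -4 + 5 = 1$)
$- 15 \left(-3\right) 2 n{\left(6 \right)} \left(-32\right) = - 15 \left(-3\right) 2 \cdot 1 \left(-32\right) = - 15 \left(\left(-6\right) 1\right) \left(-32\right) = \left(-15\right) \left(-6\right) \left(-32\right) = 90 \left(-32\right) = -2880$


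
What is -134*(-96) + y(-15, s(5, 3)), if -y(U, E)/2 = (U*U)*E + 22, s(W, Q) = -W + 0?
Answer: 15070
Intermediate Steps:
s(W, Q) = -W
y(U, E) = -44 - 2*E*U**2 (y(U, E) = -2*((U*U)*E + 22) = -2*(U**2*E + 22) = -2*(E*U**2 + 22) = -2*(22 + E*U**2) = -44 - 2*E*U**2)
-134*(-96) + y(-15, s(5, 3)) = -134*(-96) + (-44 - 2*(-1*5)*(-15)**2) = 12864 + (-44 - 2*(-5)*225) = 12864 + (-44 + 2250) = 12864 + 2206 = 15070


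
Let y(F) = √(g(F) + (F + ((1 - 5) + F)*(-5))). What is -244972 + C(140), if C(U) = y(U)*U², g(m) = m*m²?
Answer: -244972 + 39200*√685865 ≈ 3.2219e+7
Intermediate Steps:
g(m) = m³
y(F) = √(20 + F³ - 4*F) (y(F) = √(F³ + (F + ((1 - 5) + F)*(-5))) = √(F³ + (F + (-4 + F)*(-5))) = √(F³ + (F + (20 - 5*F))) = √(F³ + (20 - 4*F)) = √(20 + F³ - 4*F))
C(U) = U²*√(20 + U³ - 4*U) (C(U) = √(20 + U³ - 4*U)*U² = U²*√(20 + U³ - 4*U))
-244972 + C(140) = -244972 + 140²*√(20 + 140³ - 4*140) = -244972 + 19600*√(20 + 2744000 - 560) = -244972 + 19600*√2743460 = -244972 + 19600*(2*√685865) = -244972 + 39200*√685865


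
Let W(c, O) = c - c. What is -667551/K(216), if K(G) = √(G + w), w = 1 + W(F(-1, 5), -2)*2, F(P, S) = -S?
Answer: -667551*√217/217 ≈ -45316.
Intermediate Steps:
W(c, O) = 0
w = 1 (w = 1 + 0*2 = 1 + 0 = 1)
K(G) = √(1 + G) (K(G) = √(G + 1) = √(1 + G))
-667551/K(216) = -667551/√(1 + 216) = -667551*√217/217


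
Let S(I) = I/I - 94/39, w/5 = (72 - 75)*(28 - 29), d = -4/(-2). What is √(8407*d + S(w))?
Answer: √25571949/39 ≈ 129.66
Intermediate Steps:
d = 2 (d = -4*(-½) = 2)
w = 15 (w = 5*((72 - 75)*(28 - 29)) = 5*(-3*(-1)) = 5*3 = 15)
S(I) = -55/39 (S(I) = 1 - 94*1/39 = 1 - 94/39 = -55/39)
√(8407*d + S(w)) = √(8407*2 - 55/39) = √(16814 - 55/39) = √(655691/39) = √25571949/39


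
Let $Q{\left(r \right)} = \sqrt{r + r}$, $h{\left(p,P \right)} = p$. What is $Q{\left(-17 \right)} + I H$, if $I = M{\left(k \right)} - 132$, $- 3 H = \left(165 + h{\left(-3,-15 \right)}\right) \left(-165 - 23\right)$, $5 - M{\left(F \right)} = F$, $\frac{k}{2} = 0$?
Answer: $-1289304 + i \sqrt{34} \approx -1.2893 \cdot 10^{6} + 5.831 i$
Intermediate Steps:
$k = 0$ ($k = 2 \cdot 0 = 0$)
$M{\left(F \right)} = 5 - F$
$Q{\left(r \right)} = \sqrt{2} \sqrt{r}$ ($Q{\left(r \right)} = \sqrt{2 r} = \sqrt{2} \sqrt{r}$)
$H = 10152$ ($H = - \frac{\left(165 - 3\right) \left(-165 - 23\right)}{3} = - \frac{162 \left(-188\right)}{3} = \left(- \frac{1}{3}\right) \left(-30456\right) = 10152$)
$I = -127$ ($I = \left(5 - 0\right) - 132 = \left(5 + 0\right) - 132 = 5 - 132 = -127$)
$Q{\left(-17 \right)} + I H = \sqrt{2} \sqrt{-17} - 1289304 = \sqrt{2} i \sqrt{17} - 1289304 = i \sqrt{34} - 1289304 = -1289304 + i \sqrt{34}$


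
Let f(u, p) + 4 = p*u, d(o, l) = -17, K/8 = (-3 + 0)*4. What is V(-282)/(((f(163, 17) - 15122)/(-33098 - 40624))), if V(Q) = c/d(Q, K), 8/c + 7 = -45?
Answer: 147444/2730455 ≈ 0.054000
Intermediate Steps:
K = -96 (K = 8*((-3 + 0)*4) = 8*(-3*4) = 8*(-12) = -96)
f(u, p) = -4 + p*u
c = -2/13 (c = 8/(-7 - 45) = 8/(-52) = 8*(-1/52) = -2/13 ≈ -0.15385)
V(Q) = 2/221 (V(Q) = -2/13/(-17) = -2/13*(-1/17) = 2/221)
V(-282)/(((f(163, 17) - 15122)/(-33098 - 40624))) = 2/(221*((((-4 + 17*163) - 15122)/(-33098 - 40624)))) = 2/(221*((((-4 + 2771) - 15122)/(-73722)))) = 2/(221*(((2767 - 15122)*(-1/73722)))) = 2/(221*((-12355*(-1/73722)))) = 2/(221*(12355/73722)) = (2/221)*(73722/12355) = 147444/2730455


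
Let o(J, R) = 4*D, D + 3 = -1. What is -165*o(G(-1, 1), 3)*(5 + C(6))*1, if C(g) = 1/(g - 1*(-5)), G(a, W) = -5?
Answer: 13440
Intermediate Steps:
D = -4 (D = -3 - 1 = -4)
C(g) = 1/(5 + g) (C(g) = 1/(g + 5) = 1/(5 + g))
o(J, R) = -16 (o(J, R) = 4*(-4) = -16)
-165*o(G(-1, 1), 3)*(5 + C(6))*1 = -(-2640)*(5 + 1/(5 + 6))*1 = -(-2640)*(5 + 1/11)*1 = -(-2640)*56/11*1 = -165*(-896/11)*1 = 13440*1 = 13440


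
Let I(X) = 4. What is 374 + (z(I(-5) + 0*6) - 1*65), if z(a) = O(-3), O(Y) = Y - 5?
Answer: 301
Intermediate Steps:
O(Y) = -5 + Y
z(a) = -8 (z(a) = -5 - 3 = -8)
374 + (z(I(-5) + 0*6) - 1*65) = 374 + (-8 - 1*65) = 374 + (-8 - 65) = 374 - 73 = 301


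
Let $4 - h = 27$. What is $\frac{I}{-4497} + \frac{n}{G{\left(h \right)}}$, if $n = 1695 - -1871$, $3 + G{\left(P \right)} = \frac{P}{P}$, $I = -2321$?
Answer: $- \frac{8015830}{4497} \approx -1782.5$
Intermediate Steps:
$h = -23$ ($h = 4 - 27 = -23$)
$G{\left(P \right)} = -2$ ($G{\left(P \right)} = -3 + \frac{P}{P} = -3 + 1 = -2$)
$n = 3566$ ($n = 1695 + 1871 = 3566$)
$\frac{I}{-4497} + \frac{n}{G{\left(h \right)}} = - \frac{2321}{-4497} + \frac{3566}{-2} = \left(-2321\right) \left(- \frac{1}{4497}\right) + 3566 \left(- \frac{1}{2}\right) = \frac{2321}{4497} - 1783 = - \frac{8015830}{4497}$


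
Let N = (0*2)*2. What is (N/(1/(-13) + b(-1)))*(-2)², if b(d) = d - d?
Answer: 0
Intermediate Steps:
b(d) = 0
N = 0 (N = 0*2 = 0)
(N/(1/(-13) + b(-1)))*(-2)² = (0/(1/(-13) + 0))*(-2)² = (0/(-1/13 + 0))*4 = (0/(-1/13))*4 = -13*0*4 = 0*4 = 0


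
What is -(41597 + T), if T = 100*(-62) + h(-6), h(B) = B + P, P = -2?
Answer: -35389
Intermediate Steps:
h(B) = -2 + B (h(B) = B - 2 = -2 + B)
T = -6208 (T = 100*(-62) + (-2 - 6) = -6200 - 8 = -6208)
-(41597 + T) = -(41597 - 6208) = -1*35389 = -35389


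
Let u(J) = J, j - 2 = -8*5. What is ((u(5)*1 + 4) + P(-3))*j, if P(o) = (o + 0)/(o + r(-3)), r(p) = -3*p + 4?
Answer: -1653/5 ≈ -330.60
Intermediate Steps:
r(p) = 4 - 3*p
j = -38 (j = 2 - 8*5 = 2 - 40 = -38)
P(o) = o/(13 + o) (P(o) = (o + 0)/(o + (4 - 3*(-3))) = o/(o + (4 + 9)) = o/(o + 13) = o/(13 + o))
((u(5)*1 + 4) + P(-3))*j = ((5*1 + 4) - 3/(13 - 3))*(-38) = ((5 + 4) - 3/10)*(-38) = (9 - 3*⅒)*(-38) = (9 - 3/10)*(-38) = (87/10)*(-38) = -1653/5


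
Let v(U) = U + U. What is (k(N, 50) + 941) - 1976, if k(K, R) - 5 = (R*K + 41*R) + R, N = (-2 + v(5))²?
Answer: 4270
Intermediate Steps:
v(U) = 2*U
N = 64 (N = (-2 + 2*5)² = (-2 + 10)² = 8² = 64)
k(K, R) = 5 + 42*R + K*R (k(K, R) = 5 + ((R*K + 41*R) + R) = 5 + ((K*R + 41*R) + R) = 5 + ((41*R + K*R) + R) = 5 + (42*R + K*R) = 5 + 42*R + K*R)
(k(N, 50) + 941) - 1976 = ((5 + 42*50 + 64*50) + 941) - 1976 = ((5 + 2100 + 3200) + 941) - 1976 = (5305 + 941) - 1976 = 6246 - 1976 = 4270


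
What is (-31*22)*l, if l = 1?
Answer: -682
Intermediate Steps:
(-31*22)*l = -31*22*1 = -682*1 = -682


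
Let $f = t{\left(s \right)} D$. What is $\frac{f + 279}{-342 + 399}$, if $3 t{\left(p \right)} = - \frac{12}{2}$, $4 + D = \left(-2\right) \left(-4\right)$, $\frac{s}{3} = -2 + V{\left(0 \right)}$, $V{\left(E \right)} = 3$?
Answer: $\frac{271}{57} \approx 4.7544$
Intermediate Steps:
$s = 3$ ($s = 3 \left(-2 + 3\right) = 3 \cdot 1 = 3$)
$D = 4$ ($D = -4 - -8 = -4 + 8 = 4$)
$t{\left(p \right)} = -2$ ($t{\left(p \right)} = \frac{\left(-12\right) \frac{1}{2}}{3} = \frac{1}{3} \left(-6\right) = -2$)
$f = -8$ ($f = \left(-2\right) 4 = -8$)
$\frac{f + 279}{-342 + 399} = \frac{-8 + 279}{-342 + 399} = \frac{271}{57}$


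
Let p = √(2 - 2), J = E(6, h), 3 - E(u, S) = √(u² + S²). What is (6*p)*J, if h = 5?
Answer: 0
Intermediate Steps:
E(u, S) = 3 - √(S² + u²) (E(u, S) = 3 - √(u² + S²) = 3 - √(S² + u²))
J = 3 - √61 (J = 3 - √(5² + 6²) = 3 - √(25 + 36) = 3 - √61 ≈ -4.8102)
p = 0 (p = √0 = 0)
(6*p)*J = (6*0)*(3 - √61) = 0*(3 - √61) = 0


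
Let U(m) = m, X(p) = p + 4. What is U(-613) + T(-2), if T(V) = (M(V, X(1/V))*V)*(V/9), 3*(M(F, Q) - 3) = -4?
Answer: -16531/27 ≈ -612.26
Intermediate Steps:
X(p) = 4 + p
M(F, Q) = 5/3 (M(F, Q) = 3 + (1/3)*(-4) = 3 - 4/3 = 5/3)
T(V) = 5*V**2/27 (T(V) = (5*V/3)*(V/9) = 5*V**2/27)
U(-613) + T(-2) = -613 + (5/27)*(-2)**2 = -613 + (5/27)*4 = -613 + 20/27 = -16531/27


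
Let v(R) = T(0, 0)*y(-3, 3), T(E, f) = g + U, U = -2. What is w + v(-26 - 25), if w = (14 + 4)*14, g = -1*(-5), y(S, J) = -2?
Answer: 246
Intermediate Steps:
g = 5
T(E, f) = 3 (T(E, f) = 5 - 2 = 3)
w = 252 (w = 18*14 = 252)
v(R) = -6 (v(R) = 3*(-2) = -6)
w + v(-26 - 25) = 252 - 6 = 246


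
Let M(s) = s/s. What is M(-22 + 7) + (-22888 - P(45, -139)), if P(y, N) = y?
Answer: -22932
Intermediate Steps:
M(s) = 1
M(-22 + 7) + (-22888 - P(45, -139)) = 1 + (-22888 - 1*45) = 1 + (-22888 - 45) = 1 - 22933 = -22932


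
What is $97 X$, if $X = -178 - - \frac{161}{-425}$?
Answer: $- \frac{7353667}{425} \approx -17303.0$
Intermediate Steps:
$X = - \frac{75811}{425}$ ($X = -178 - \left(-161\right) \left(- \frac{1}{425}\right) = -178 - \frac{161}{425} = - \frac{75811}{425} \approx -178.38$)
$97 X = 97 \left(- \frac{75811}{425}\right) = - \frac{7353667}{425}$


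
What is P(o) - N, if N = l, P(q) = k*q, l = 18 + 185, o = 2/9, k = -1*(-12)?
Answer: -601/3 ≈ -200.33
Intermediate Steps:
k = 12
o = 2/9 (o = 2*(1/9) = 2/9 ≈ 0.22222)
l = 203
P(q) = 12*q
N = 203
P(o) - N = 12*(2/9) - 1*203 = 8/3 - 203 = -601/3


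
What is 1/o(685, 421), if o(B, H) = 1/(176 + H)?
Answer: 597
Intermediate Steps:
1/o(685, 421) = 1/(1/(176 + 421)) = 1/(1/597) = 597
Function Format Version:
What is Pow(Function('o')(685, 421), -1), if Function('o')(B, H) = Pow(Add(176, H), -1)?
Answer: 597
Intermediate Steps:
Pow(Function('o')(685, 421), -1) = Pow(Pow(Add(176, 421), -1), -1) = Pow(Pow(597, -1), -1) = Pow(Rational(1, 597), -1) = 597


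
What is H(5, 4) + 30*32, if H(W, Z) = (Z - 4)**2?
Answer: 960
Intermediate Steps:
H(W, Z) = (-4 + Z)**2
H(5, 4) + 30*32 = (-4 + 4)**2 + 30*32 = 0**2 + 960 = 0 + 960 = 960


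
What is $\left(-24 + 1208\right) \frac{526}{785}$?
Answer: $\frac{622784}{785} \approx 793.36$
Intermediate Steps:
$\left(-24 + 1208\right) \frac{526}{785} = 1184 \cdot 526 \cdot \frac{1}{785} = 1184 \cdot \frac{526}{785} = \frac{622784}{785}$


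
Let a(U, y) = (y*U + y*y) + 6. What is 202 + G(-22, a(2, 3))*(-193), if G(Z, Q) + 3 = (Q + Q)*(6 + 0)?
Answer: -47855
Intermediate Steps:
a(U, y) = 6 + y² + U*y (a(U, y) = (U*y + y²) + 6 = (y² + U*y) + 6 = 6 + y² + U*y)
G(Z, Q) = -3 + 12*Q (G(Z, Q) = -3 + (Q + Q)*(6 + 0) = -3 + (2*Q)*6 = -3 + 12*Q)
202 + G(-22, a(2, 3))*(-193) = 202 + (-3 + 12*(6 + 3² + 2*3))*(-193) = 202 + (-3 + 12*(6 + 9 + 6))*(-193) = 202 + (-3 + 12*21)*(-193) = 202 + (-3 + 252)*(-193) = 202 + 249*(-193) = 202 - 48057 = -47855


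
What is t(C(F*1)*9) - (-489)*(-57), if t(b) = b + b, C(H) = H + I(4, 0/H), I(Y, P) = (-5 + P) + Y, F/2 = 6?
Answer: -27675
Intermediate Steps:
F = 12 (F = 2*6 = 12)
I(Y, P) = -5 + P + Y
C(H) = -1 + H (C(H) = H + (-5 + 0/H + 4) = H + (-5 + 0 + 4) = H - 1 = -1 + H)
t(b) = 2*b
t(C(F*1)*9) - (-489)*(-57) = 2*((-1 + 12*1)*9) - (-489)*(-57) = 2*((-1 + 12)*9) - 1*27873 = 2*(11*9) - 27873 = 2*99 - 27873 = 198 - 27873 = -27675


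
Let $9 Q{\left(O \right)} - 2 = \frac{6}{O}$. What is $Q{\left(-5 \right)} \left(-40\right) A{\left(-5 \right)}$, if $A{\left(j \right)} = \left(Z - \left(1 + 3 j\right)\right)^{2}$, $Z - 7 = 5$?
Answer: $- \frac{21632}{9} \approx -2403.6$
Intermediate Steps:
$Z = 12$ ($Z = 7 + 5 = 12$)
$Q{\left(O \right)} = \frac{2}{9} + \frac{2}{3 O}$ ($Q{\left(O \right)} = \frac{2}{9} + \frac{6 \frac{1}{O}}{9} = \frac{2}{9} + \frac{2}{3 O}$)
$A{\left(j \right)} = \left(11 - 3 j\right)^{2}$ ($A{\left(j \right)} = \left(12 - \left(1 + 3 j\right)\right)^{2} = \left(11 - 3 j\right)^{2}$)
$Q{\left(-5 \right)} \left(-40\right) A{\left(-5 \right)} = \frac{2 \left(3 - 5\right)}{9 \left(-5\right)} \left(-40\right) \left(-11 + 3 \left(-5\right)\right)^{2} = \frac{2}{9} \left(- \frac{1}{5}\right) \left(-2\right) \left(-40\right) \left(-11 - 15\right)^{2} = \frac{4}{45} \left(-40\right) \left(-26\right)^{2} = \left(- \frac{32}{9}\right) 676 = - \frac{21632}{9}$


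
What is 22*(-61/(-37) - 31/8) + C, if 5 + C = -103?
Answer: -23233/148 ≈ -156.98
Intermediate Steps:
C = -108 (C = -5 - 103 = -108)
22*(-61/(-37) - 31/8) + C = 22*(-61/(-37) - 31/8) - 108 = 22*(-61*(-1/37) - 31*⅛) - 108 = 22*(61/37 - 31/8) - 108 = 22*(-659/296) - 108 = -7249/148 - 108 = -23233/148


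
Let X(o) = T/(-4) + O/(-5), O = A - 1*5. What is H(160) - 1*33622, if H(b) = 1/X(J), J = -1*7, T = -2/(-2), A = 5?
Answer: -33626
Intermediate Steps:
O = 0 (O = 5 - 1*5 = 5 - 5 = 0)
T = 1 (T = -2*(-½) = 1)
J = -7
X(o) = -¼ (X(o) = 1/(-4) + 0/(-5) = 1*(-¼) + 0*(-⅕) = -¼ + 0 = -¼)
H(b) = -4 (H(b) = 1/(-¼) = -4)
H(160) - 1*33622 = -4 - 1*33622 = -4 - 33622 = -33626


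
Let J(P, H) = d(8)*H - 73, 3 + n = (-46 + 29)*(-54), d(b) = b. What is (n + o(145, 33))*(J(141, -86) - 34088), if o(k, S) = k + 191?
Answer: -43596099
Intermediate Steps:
o(k, S) = 191 + k
n = 915 (n = -3 + (-46 + 29)*(-54) = -3 - 17*(-54) = -3 + 918 = 915)
J(P, H) = -73 + 8*H (J(P, H) = 8*H - 73 = -73 + 8*H)
(n + o(145, 33))*(J(141, -86) - 34088) = (915 + (191 + 145))*((-73 + 8*(-86)) - 34088) = (915 + 336)*((-73 - 688) - 34088) = 1251*(-761 - 34088) = 1251*(-34849) = -43596099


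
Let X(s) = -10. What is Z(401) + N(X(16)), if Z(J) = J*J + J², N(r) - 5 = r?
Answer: 321597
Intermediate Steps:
N(r) = 5 + r
Z(J) = 2*J² (Z(J) = J² + J² = 2*J²)
Z(401) + N(X(16)) = 2*401² + (5 - 10) = 2*160801 - 5 = 321602 - 5 = 321597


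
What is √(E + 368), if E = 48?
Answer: 4*√26 ≈ 20.396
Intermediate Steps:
√(E + 368) = √(48 + 368) = √416 = 4*√26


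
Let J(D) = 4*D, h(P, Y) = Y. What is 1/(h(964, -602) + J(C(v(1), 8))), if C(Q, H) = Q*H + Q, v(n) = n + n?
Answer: -1/530 ≈ -0.0018868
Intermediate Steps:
v(n) = 2*n
C(Q, H) = Q + H*Q (C(Q, H) = H*Q + Q = Q + H*Q)
1/(h(964, -602) + J(C(v(1), 8))) = 1/(-602 + 4*((2*1)*(1 + 8))) = 1/(-602 + 4*(2*9)) = 1/(-602 + 4*18) = 1/(-602 + 72) = 1/(-530) = -1/530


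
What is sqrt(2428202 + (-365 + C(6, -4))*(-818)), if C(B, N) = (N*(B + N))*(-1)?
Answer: 2*sqrt(680057) ≈ 1649.3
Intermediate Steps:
C(B, N) = -N*(B + N)
sqrt(2428202 + (-365 + C(6, -4))*(-818)) = sqrt(2428202 + (-365 - 1*(-4)*(6 - 4))*(-818)) = sqrt(2428202 + (-365 - 1*(-4)*2)*(-818)) = sqrt(2428202 + (-365 + 8)*(-818)) = sqrt(2428202 - 357*(-818)) = sqrt(2428202 + 292026) = sqrt(2720228) = 2*sqrt(680057)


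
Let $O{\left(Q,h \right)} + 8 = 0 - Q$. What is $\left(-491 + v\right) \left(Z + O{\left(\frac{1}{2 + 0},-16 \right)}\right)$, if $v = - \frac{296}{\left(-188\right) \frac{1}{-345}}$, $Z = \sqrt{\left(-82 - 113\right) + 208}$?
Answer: $\frac{826319}{94} - \frac{48607 \sqrt{13}}{47} \approx 5061.8$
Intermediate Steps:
$O{\left(Q,h \right)} = -8 - Q$ ($O{\left(Q,h \right)} = -8 + \left(0 - Q\right) = -8 - Q$)
$Z = \sqrt{13}$ ($Z = \sqrt{\left(-82 - 113\right) + 208} = \sqrt{-195 + 208} = \sqrt{13} \approx 3.6056$)
$v = - \frac{25530}{47}$ ($v = - \frac{296}{\left(-188\right) \left(- \frac{1}{345}\right)} = - \frac{296}{\frac{188}{345}} = \left(-296\right) \frac{345}{188} = - \frac{25530}{47} \approx -543.19$)
$\left(-491 + v\right) \left(Z + O{\left(\frac{1}{2 + 0},-16 \right)}\right) = \left(-491 - \frac{25530}{47}\right) \left(\sqrt{13} - \left(8 + \frac{1}{2 + 0}\right)\right) = - \frac{48607 \left(\sqrt{13} - \frac{17}{2}\right)}{47} = - \frac{48607 \left(- \frac{17}{2} + \sqrt{13}\right)}{47} = \frac{826319}{94} - \frac{48607 \sqrt{13}}{47}$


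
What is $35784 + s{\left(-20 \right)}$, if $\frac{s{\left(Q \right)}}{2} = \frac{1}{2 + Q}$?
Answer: $\frac{322055}{9} \approx 35784.0$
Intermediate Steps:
$s{\left(Q \right)} = \frac{2}{2 + Q}$
$35784 + s{\left(-20 \right)} = 35784 + \frac{2}{2 - 20} = 35784 + \frac{2}{-18} = 35784 + 2 \left(- \frac{1}{18}\right) = 35784 - \frac{1}{9} = \frac{322055}{9}$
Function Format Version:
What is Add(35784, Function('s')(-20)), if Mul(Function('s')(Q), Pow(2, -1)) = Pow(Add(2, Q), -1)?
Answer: Rational(322055, 9) ≈ 35784.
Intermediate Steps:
Function('s')(Q) = Mul(2, Pow(Add(2, Q), -1))
Add(35784, Function('s')(-20)) = Add(35784, Mul(2, Pow(Add(2, -20), -1))) = Add(35784, Mul(2, Pow(-18, -1))) = Add(35784, Mul(2, Rational(-1, 18))) = Add(35784, Rational(-1, 9)) = Rational(322055, 9)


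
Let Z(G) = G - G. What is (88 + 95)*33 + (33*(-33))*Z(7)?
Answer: 6039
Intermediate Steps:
Z(G) = 0
(88 + 95)*33 + (33*(-33))*Z(7) = (88 + 95)*33 + (33*(-33))*0 = 183*33 - 1089*0 = 6039 + 0 = 6039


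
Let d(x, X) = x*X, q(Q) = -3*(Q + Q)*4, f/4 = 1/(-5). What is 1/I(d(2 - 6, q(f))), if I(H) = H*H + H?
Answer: 25/145536 ≈ 0.00017178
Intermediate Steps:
f = -⅘ (f = 4/(-5) = 4*(-⅕) = -⅘ ≈ -0.80000)
q(Q) = -24*Q (q(Q) = -6*Q*4 = -24*Q)
d(x, X) = X*x
I(H) = H + H² (I(H) = H² + H = H + H²)
1/I(d(2 - 6, q(f))) = 1/(((-24*(-⅘))*(2 - 6))*(1 + (-24*(-⅘))*(2 - 6))) = 1/(((96/5)*(-4))*(1 + (96/5)*(-4))) = 1/(-384*(1 - 384/5)/5) = 1/(-384/5*(-379/5)) = 1/(145536/25) = 25/145536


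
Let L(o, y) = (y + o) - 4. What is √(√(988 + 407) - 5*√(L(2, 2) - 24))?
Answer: √(3*√155 - 10*I*√6) ≈ 6.4037 - 1.9126*I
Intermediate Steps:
L(o, y) = -4 + o + y (L(o, y) = (o + y) - 4 = -4 + o + y)
√(√(988 + 407) - 5*√(L(2, 2) - 24)) = √(√(988 + 407) - 5*√((-4 + 2 + 2) - 24)) = √(√1395 - 5*√(0 - 24)) = √(3*√155 - 10*I*√6)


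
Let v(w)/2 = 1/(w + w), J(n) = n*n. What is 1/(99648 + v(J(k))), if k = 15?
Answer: 225/22420801 ≈ 1.0035e-5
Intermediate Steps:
J(n) = n²
v(w) = 1/w (v(w) = 2/(w + w) = 2/((2*w)) = 2*(1/(2*w)) = 1/w)
1/(99648 + v(J(k))) = 1/(99648 + 1/(15²)) = 1/(99648 + 1/225) = 1/(22420801/225) = 225/22420801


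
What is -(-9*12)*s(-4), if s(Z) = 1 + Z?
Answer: -324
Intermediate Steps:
-(-9*12)*s(-4) = -(-9*12)*(1 - 4) = -(-108)*(-3) = -1*324 = -324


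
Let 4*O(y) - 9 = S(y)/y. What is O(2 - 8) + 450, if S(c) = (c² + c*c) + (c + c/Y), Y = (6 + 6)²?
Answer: 258913/576 ≈ 449.50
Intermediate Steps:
Y = 144 (Y = 12² = 144)
S(c) = 2*c² + 145*c/144 (S(c) = (c² + c*c) + (c + c/144) = (c² + c²) + (c + c*(1/144)) = 2*c² + (c + c/144) = 2*c² + 145*c/144)
O(y) = 1441/576 + y/2 (O(y) = 9/4 + ((y*(145 + 288*y)/144)/y)/4 = 9/4 + (145/144 + 2*y)/4 = 9/4 + (145/576 + y/2) = 1441/576 + y/2)
O(2 - 8) + 450 = (1441/576 + (2 - 8)/2) + 450 = (1441/576 + (½)*(-6)) + 450 = (1441/576 - 3) + 450 = -287/576 + 450 = 258913/576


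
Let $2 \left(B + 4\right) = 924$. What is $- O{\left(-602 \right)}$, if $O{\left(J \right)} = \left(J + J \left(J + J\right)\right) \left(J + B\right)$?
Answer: $104285664$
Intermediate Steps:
$B = 458$ ($B = -4 + \frac{1}{2} \cdot 924 = -4 + 462 = 458$)
$O{\left(J \right)} = \left(458 + J\right) \left(J + 2 J^{2}\right)$ ($O{\left(J \right)} = \left(J + J \left(J + J\right)\right) \left(J + 458\right) = \left(J + J 2 J\right) \left(458 + J\right) = \left(J + 2 J^{2}\right) \left(458 + J\right) = \left(458 + J\right) \left(J + 2 J^{2}\right)$)
$- O{\left(-602 \right)} = - \left(-602\right) \left(458 + 2 \left(-602\right)^{2} + 917 \left(-602\right)\right) = - \left(-602\right) \left(458 + 2 \cdot 362404 - 552034\right) = - \left(-602\right) \left(458 + 724808 - 552034\right) = - \left(-602\right) 173232 = \left(-1\right) \left(-104285664\right) = 104285664$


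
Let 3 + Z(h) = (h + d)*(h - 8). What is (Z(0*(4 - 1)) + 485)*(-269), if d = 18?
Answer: -90922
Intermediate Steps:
Z(h) = -3 + (-8 + h)*(18 + h) (Z(h) = -3 + (h + 18)*(h - 8) = -3 + (18 + h)*(-8 + h) = -3 + (-8 + h)*(18 + h))
(Z(0*(4 - 1)) + 485)*(-269) = ((-147 + (0*(4 - 1))**2 + 10*(0*(4 - 1))) + 485)*(-269) = ((-147 + (0*3)**2 + 10*(0*3)) + 485)*(-269) = ((-147 + 0**2 + 10*0) + 485)*(-269) = ((-147 + 0 + 0) + 485)*(-269) = (-147 + 485)*(-269) = 338*(-269) = -90922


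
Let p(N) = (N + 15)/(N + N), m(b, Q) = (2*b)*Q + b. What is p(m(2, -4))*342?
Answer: -171/14 ≈ -12.214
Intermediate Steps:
m(b, Q) = b + 2*Q*b (m(b, Q) = 2*Q*b + b = b + 2*Q*b)
p(N) = (15 + N)/(2*N) (p(N) = (15 + N)/((2*N)) = (15 + N)*(1/(2*N)) = (15 + N)/(2*N))
p(m(2, -4))*342 = ((15 + 2*(1 + 2*(-4)))/(2*((2*(1 + 2*(-4))))))*342 = ((15 + 2*(1 - 8))/(2*((2*(1 - 8)))))*342 = ((15 + 2*(-7))/(2*((2*(-7)))))*342 = ((1/2)*(15 - 14)/(-14))*342 = ((1/2)*(-1/14)*1)*342 = -1/28*342 = -171/14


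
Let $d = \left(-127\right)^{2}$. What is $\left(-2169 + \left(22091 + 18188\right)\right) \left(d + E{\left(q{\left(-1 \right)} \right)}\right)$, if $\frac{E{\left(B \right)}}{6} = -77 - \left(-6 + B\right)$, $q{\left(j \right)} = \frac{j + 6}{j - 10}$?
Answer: $\frac{6583997930}{11} \approx 5.9855 \cdot 10^{8}$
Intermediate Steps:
$q{\left(j \right)} = \frac{6 + j}{-10 + j}$
$E{\left(B \right)} = -426 - 6 B$ ($E{\left(B \right)} = 6 \left(-77 - \left(-6 + B\right)\right) = 6 \left(-71 - B\right) = -426 - 6 B$)
$d = 16129$
$\left(-2169 + \left(22091 + 18188\right)\right) \left(d + E{\left(q{\left(-1 \right)} \right)}\right) = \left(-2169 + \left(22091 + 18188\right)\right) \left(16129 - \left(426 + 6 \frac{6 - 1}{-10 - 1}\right)\right) = \left(-2169 + 40279\right) \left(16129 - \left(426 + 6 \frac{1}{-11} \cdot 5\right)\right) = 38110 \left(16129 - \left(426 + 6 \left(\left(- \frac{1}{11}\right) 5\right)\right)\right) = 38110 \left(16129 - \frac{4656}{11}\right) = 38110 \cdot \frac{172763}{11} = \frac{6583997930}{11}$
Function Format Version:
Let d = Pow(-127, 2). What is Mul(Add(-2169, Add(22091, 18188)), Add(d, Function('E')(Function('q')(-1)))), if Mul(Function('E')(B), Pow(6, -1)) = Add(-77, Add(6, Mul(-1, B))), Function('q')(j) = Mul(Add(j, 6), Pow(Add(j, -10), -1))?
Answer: Rational(6583997930, 11) ≈ 5.9855e+8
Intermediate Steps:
Function('q')(j) = Mul(Pow(Add(-10, j), -1), Add(6, j)) (Function('q')(j) = Mul(Add(6, j), Pow(Add(-10, j), -1)) = Mul(Pow(Add(-10, j), -1), Add(6, j)))
Function('E')(B) = Add(-426, Mul(-6, B)) (Function('E')(B) = Mul(6, Add(-77, Add(6, Mul(-1, B)))) = Mul(6, Add(-71, Mul(-1, B))) = Add(-426, Mul(-6, B)))
d = 16129
Mul(Add(-2169, Add(22091, 18188)), Add(d, Function('E')(Function('q')(-1)))) = Mul(Add(-2169, Add(22091, 18188)), Add(16129, Add(-426, Mul(-6, Mul(Pow(Add(-10, -1), -1), Add(6, -1)))))) = Mul(Add(-2169, 40279), Add(16129, Add(-426, Mul(-6, Mul(Pow(-11, -1), 5))))) = Mul(38110, Add(16129, Add(-426, Mul(-6, Mul(Rational(-1, 11), 5))))) = Mul(38110, Add(16129, Add(-426, Mul(-6, Rational(-5, 11))))) = Mul(38110, Add(16129, Add(-426, Rational(30, 11)))) = Mul(38110, Add(16129, Rational(-4656, 11))) = Mul(38110, Rational(172763, 11)) = Rational(6583997930, 11)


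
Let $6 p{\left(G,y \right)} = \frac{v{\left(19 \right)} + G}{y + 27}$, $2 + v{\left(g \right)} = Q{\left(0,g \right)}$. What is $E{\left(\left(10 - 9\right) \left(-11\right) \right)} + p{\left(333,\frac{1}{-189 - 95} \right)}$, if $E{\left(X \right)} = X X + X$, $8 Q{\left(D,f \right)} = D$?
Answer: $\frac{2577112}{23001} \approx 112.04$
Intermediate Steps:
$Q{\left(D,f \right)} = \frac{D}{8}$
$v{\left(g \right)} = -2$ ($v{\left(g \right)} = -2 + \frac{1}{8} \cdot 0 = -2 + 0 = -2$)
$p{\left(G,y \right)} = \frac{-2 + G}{6 \left(27 + y\right)}$ ($p{\left(G,y \right)} = \frac{\left(-2 + G\right) \frac{1}{y + 27}}{6} = \frac{\left(-2 + G\right) \frac{1}{27 + y}}{6} = \frac{\frac{1}{27 + y} \left(-2 + G\right)}{6} = \frac{-2 + G}{6 \left(27 + y\right)}$)
$E{\left(X \right)} = X + X^{2}$ ($E{\left(X \right)} = X^{2} + X = X + X^{2}$)
$E{\left(\left(10 - 9\right) \left(-11\right) \right)} + p{\left(333,\frac{1}{-189 - 95} \right)} = \left(10 - 9\right) \left(-11\right) \left(1 + \left(10 - 9\right) \left(-11\right)\right) + \frac{-2 + 333}{6 \left(27 + \frac{1}{-189 - 95}\right)} = 1 \left(-11\right) \left(1 + 1 \left(-11\right)\right) + \frac{1}{6} \frac{1}{27 + \frac{1}{-284}} \cdot 331 = - 11 \left(1 - 11\right) + \frac{1}{6} \frac{1}{27 - \frac{1}{284}} \cdot 331 = \left(-11\right) \left(-10\right) + \frac{1}{6} \frac{1}{\frac{7667}{284}} \cdot 331 = 110 + \frac{1}{6} \cdot \frac{284}{7667} \cdot 331 = 110 + \frac{47002}{23001} = \frac{2577112}{23001}$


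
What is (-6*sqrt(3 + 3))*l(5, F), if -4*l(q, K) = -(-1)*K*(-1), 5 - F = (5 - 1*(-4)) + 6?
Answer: 15*sqrt(6) ≈ 36.742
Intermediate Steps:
F = -10 (F = 5 - ((5 - 1*(-4)) + 6) = 5 - ((5 + 4) + 6) = 5 - (9 + 6) = 5 - 1*15 = 5 - 15 = -10)
l(q, K) = K/4 (l(q, K) = -(-(-1)*K)*(-1)/4 = -K*(-1)/4 = -(-1)*K/4 = K/4)
(-6*sqrt(3 + 3))*l(5, F) = (-6*sqrt(3 + 3))*((1/4)*(-10)) = -6*sqrt(6)*(-5/2) = 15*sqrt(6)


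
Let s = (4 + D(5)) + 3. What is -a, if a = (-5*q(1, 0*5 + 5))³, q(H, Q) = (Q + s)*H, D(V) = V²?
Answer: 6331625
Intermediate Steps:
s = 32 (s = (4 + 5²) + 3 = (4 + 25) + 3 = 29 + 3 = 32)
q(H, Q) = H*(32 + Q) (q(H, Q) = (Q + 32)*H = (32 + Q)*H = H*(32 + Q))
a = -6331625 (a = (-5*(32 + (0*5 + 5)))³ = (-5*(32 + (0 + 5)))³ = (-5*(32 + 5))³ = (-5*37)³ = (-185)³ = -6331625)
-a = -1*(-6331625) = 6331625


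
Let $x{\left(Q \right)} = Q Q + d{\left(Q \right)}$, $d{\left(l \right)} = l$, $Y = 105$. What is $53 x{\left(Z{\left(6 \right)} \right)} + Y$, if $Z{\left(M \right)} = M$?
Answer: $2331$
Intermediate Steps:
$x{\left(Q \right)} = Q + Q^{2}$ ($x{\left(Q \right)} = Q Q + Q = Q^{2} + Q = Q + Q^{2}$)
$53 x{\left(Z{\left(6 \right)} \right)} + Y = 53 \cdot 6 \left(1 + 6\right) + 105 = 53 \cdot 6 \cdot 7 + 105 = 53 \cdot 42 + 105 = 2226 + 105 = 2331$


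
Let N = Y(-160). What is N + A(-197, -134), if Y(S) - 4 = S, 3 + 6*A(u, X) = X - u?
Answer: -146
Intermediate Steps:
A(u, X) = -½ - u/6 + X/6 (A(u, X) = -½ + (X - u)/6 = -½ + (-u/6 + X/6) = -½ - u/6 + X/6)
Y(S) = 4 + S
N = -156 (N = 4 - 160 = -156)
N + A(-197, -134) = -156 + (-½ - ⅙*(-197) + (⅙)*(-134)) = -156 + (-½ + 197/6 - 67/3) = -156 + 10 = -146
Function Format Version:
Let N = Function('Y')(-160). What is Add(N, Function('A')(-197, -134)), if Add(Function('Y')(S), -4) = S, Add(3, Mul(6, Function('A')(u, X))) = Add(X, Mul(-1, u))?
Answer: -146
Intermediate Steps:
Function('A')(u, X) = Add(Rational(-1, 2), Mul(Rational(-1, 6), u), Mul(Rational(1, 6), X)) (Function('A')(u, X) = Add(Rational(-1, 2), Mul(Rational(1, 6), Add(X, Mul(-1, u)))) = Add(Rational(-1, 2), Add(Mul(Rational(-1, 6), u), Mul(Rational(1, 6), X))) = Add(Rational(-1, 2), Mul(Rational(-1, 6), u), Mul(Rational(1, 6), X)))
Function('Y')(S) = Add(4, S)
N = -156 (N = Add(4, -160) = -156)
Add(N, Function('A')(-197, -134)) = Add(-156, Add(Rational(-1, 2), Mul(Rational(-1, 6), -197), Mul(Rational(1, 6), -134))) = Add(-156, Add(Rational(-1, 2), Rational(197, 6), Rational(-67, 3))) = Add(-156, 10) = -146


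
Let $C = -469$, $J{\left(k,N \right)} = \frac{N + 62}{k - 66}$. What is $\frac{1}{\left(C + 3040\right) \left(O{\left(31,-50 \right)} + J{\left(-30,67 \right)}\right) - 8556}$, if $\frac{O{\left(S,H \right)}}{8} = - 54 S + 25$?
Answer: $- \frac{32}{1085716569} \approx -2.9474 \cdot 10^{-8}$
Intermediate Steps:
$J{\left(k,N \right)} = \frac{62 + N}{-66 + k}$
$O{\left(S,H \right)} = 200 - 432 S$ ($O{\left(S,H \right)} = 8 \left(- 54 S + 25\right) = 8 \left(25 - 54 S\right) = 200 - 432 S$)
$\frac{1}{\left(C + 3040\right) \left(O{\left(31,-50 \right)} + J{\left(-30,67 \right)}\right) - 8556} = \frac{1}{\left(-469 + 3040\right) \left(\left(200 - 13392\right) + \frac{62 + 67}{-66 - 30}\right) - 8556} = \frac{1}{2571 \left(\left(200 - 13392\right) + \frac{1}{-96} \cdot 129\right) - 8556} = \frac{1}{2571 \left(-13192 - \frac{43}{32}\right) - 8556} = \frac{1}{2571 \left(- \frac{422187}{32}\right) - 8556} = \frac{1}{- \frac{1085442777}{32} - 8556} = \frac{1}{- \frac{1085716569}{32}} = - \frac{32}{1085716569}$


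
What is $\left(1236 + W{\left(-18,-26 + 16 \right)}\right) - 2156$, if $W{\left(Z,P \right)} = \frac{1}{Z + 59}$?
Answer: $- \frac{37719}{41} \approx -919.98$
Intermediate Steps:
$W{\left(Z,P \right)} = \frac{1}{59 + Z}$
$\left(1236 + W{\left(-18,-26 + 16 \right)}\right) - 2156 = \left(1236 + \frac{1}{59 - 18}\right) - 2156 = \left(1236 + \frac{1}{41}\right) - 2156 = \frac{50677}{41} - 2156 = - \frac{37719}{41}$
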